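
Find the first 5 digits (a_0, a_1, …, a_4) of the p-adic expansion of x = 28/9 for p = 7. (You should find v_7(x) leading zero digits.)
(a_0, …, a_4) = (0, 2, 6, 3, 1)

v_7(28/9) = 1, so a_0 = ... = a_0 = 0. Factor out: x = 7^1 · u with u = 4/9 a unit in ℤ_7. Expand u iteratively via a_{v+i} = u_i mod 7, u_{i+1} = (u_i − a_{v+i})/7:
  u_0 = 4/9;  a_1 = 2;  u_1 = (u_0 − 2)/7 = -2/9
  u_1 = -2/9;  a_2 = 6;  u_2 = (u_1 − 6)/7 = -8/9
  u_2 = -8/9;  a_3 = 3;  u_3 = (u_2 − 3)/7 = -5/9
  u_3 = -5/9;  a_4 = 1;  u_4 = (u_3 − 1)/7 = -2/9
Digits: (0, 2, 6, 3, 1).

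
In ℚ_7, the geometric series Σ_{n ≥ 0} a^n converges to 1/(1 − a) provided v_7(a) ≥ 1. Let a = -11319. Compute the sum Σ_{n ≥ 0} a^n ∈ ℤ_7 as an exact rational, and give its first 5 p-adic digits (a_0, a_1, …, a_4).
Σ a^n = 1/(1 − a) = 1/11320;  first 5 digits = (1, 0, 0, 2, 2)

v_7(a) = 3 ≥ 1, so the series converges in ℤ_7 to 1/(1 − a) = 1/(1 − (-11319)) = 1/11320. Expand this rational in ℤ_7: compute digits iteratively via d_i = x_i mod 7, x_{i+1} = (x_i − d_i)/7. The first 5 digits are (1, 0, 0, 2, 2).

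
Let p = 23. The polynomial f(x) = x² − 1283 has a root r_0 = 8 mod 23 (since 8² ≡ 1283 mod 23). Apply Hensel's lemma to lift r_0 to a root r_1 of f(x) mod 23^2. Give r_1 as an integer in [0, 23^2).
r_1 = 514 (mod 529)

Hensel's recurrence: r_{i+1} = r_i − f(r_i)·(f′(r_i))^{-1} mod 23^{i+2}, with f′(x) = 2x. Iterate:
  r_0 = 8 (mod 23)
  r_1 = 514 (mod 529)
Final: r_1 = 514, and one checks f(r_1) ≡ 0 mod 23^2.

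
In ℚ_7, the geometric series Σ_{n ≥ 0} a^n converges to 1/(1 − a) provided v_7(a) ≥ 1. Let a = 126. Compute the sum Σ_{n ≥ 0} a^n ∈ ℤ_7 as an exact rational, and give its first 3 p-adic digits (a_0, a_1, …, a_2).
Σ a^n = 1/(1 − a) = -1/125;  first 3 digits = (1, 4, 4)

v_7(a) = 1 ≥ 1, so the series converges in ℤ_7 to 1/(1 − a) = 1/(1 − 126) = -1/125. Expand this rational in ℤ_7: compute digits iteratively via d_i = x_i mod 7, x_{i+1} = (x_i − d_i)/7. The first 3 digits are (1, 4, 4).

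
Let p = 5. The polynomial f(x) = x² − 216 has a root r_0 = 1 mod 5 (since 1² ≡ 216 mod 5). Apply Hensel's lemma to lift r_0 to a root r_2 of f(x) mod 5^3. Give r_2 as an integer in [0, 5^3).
r_2 = 96 (mod 125)

Hensel's recurrence: r_{i+1} = r_i − f(r_i)·(f′(r_i))^{-1} mod 5^{i+2}, with f′(x) = 2x. Iterate:
  r_0 = 1 (mod 5)
  r_1 = 21 (mod 25)
  r_2 = 96 (mod 125)
Final: r_2 = 96, and one checks f(r_2) ≡ 0 mod 5^3.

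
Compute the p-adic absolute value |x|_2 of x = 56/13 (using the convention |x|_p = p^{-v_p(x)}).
|56/13|_2 = 1/8

Step 1 — compute v_2(x) by factoring powers of 2 out of the numerator and denominator: v_2(56/13) = 3. Step 2 — apply |x|_p = p^{-v_p(x)} = 2^{-3} = 1/8.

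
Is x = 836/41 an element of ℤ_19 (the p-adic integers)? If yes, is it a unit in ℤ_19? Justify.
x ∈ ℤ_19 but not a unit; v_19(x) = 1 > 0

ℤ_19 = {x ∈ ℚ_19 : v_19(x) ≥ 0} and ℤ_19^× = {x ∈ ℤ_19 : v_19(x) = 0}. Here v_19(836/41) = v_19(num) − v_19(den) = 1; compare against these criteria.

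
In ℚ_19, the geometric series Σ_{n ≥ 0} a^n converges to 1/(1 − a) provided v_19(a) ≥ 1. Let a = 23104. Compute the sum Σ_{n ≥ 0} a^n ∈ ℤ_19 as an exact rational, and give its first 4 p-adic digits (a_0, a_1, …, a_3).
Σ a^n = 1/(1 − a) = -1/23103;  first 4 digits = (1, 0, 7, 3)

v_19(a) = 2 ≥ 1, so the series converges in ℤ_19 to 1/(1 − a) = 1/(1 − 23104) = -1/23103. Expand this rational in ℤ_19: compute digits iteratively via d_i = x_i mod 19, x_{i+1} = (x_i − d_i)/19. The first 4 digits are (1, 0, 7, 3).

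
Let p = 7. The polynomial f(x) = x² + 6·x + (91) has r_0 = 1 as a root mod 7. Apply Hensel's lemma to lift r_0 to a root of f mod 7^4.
r_3 = 589 (mod 2401)

Hensel: r_{i+1} = r_i − f(r_i)·(f′(r_i))^{-1} mod 7^{i+2}, f′(x) = 2x + 6. Iterate:
  r_0 = 1 (mod 7)
  r_1 = 1 (mod 49)
  r_2 = 246 (mod 343)
  r_3 = 589 (mod 2401)
Final: r = 589 satisfies f(r) ≡ 0 mod 7^4.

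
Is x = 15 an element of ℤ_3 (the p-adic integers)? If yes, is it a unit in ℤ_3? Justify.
x ∈ ℤ_3 but not a unit; v_3(x) = 1 > 0

ℤ_3 = {x ∈ ℚ_3 : v_3(x) ≥ 0} and ℤ_3^× = {x ∈ ℤ_3 : v_3(x) = 0}. Here v_3(15) = v_3(num) − v_3(den) = 1; compare against these criteria.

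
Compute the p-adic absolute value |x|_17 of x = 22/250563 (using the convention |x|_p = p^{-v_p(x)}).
|22/250563|_17 = 83521

Step 1 — compute v_17(x) by factoring powers of 17 out of the numerator and denominator: v_17(22/250563) = -4. Step 2 — apply |x|_p = p^{-v_p(x)} = 17^{4} = 83521.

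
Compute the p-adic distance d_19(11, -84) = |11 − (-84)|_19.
d_19(11, -84) = 1/19

Step 1 — x − y = 11 − (-84) = 95. Step 2 — v_19(95) = 1 (factor: 95 = (19^1 · 5); the sign does not affect v_p). Step 3 — |x − y|_19 = 19^{-1} = 1/19.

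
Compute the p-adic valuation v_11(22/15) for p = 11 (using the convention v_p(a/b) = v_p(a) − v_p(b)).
v_11(22/15) = 1

Factor powers of 11 from the numerator and denominator of the reduced fraction: 22 = 11^1 · 2 and 15 = 11^0 · 15. Apply v_p(a/b) = v_p(a) − v_p(b): v_11(22/15) = 1 − 0 = 1.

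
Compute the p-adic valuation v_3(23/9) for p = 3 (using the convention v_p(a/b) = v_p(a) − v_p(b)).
v_3(23/9) = -2

Factor powers of 3 from the numerator and denominator of the reduced fraction: 23 = 3^0 · 23 and 9 = 3^2 · 1. Apply v_p(a/b) = v_p(a) − v_p(b): v_3(23/9) = 0 − 2 = -2.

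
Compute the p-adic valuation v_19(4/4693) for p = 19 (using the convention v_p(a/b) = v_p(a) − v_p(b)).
v_19(4/4693) = -2

Factor powers of 19 from the numerator and denominator of the reduced fraction: 4 = 19^0 · 4 and 4693 = 19^2 · 13. Apply v_p(a/b) = v_p(a) − v_p(b): v_19(4/4693) = 0 − 2 = -2.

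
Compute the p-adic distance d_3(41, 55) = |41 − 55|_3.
d_3(41, 55) = 1

Step 1 — x − y = 41 − 55 = -14. Step 2 — v_3(-14) = 0 (factor: -14 = −(3^0 · 14); the sign does not affect v_p). Step 3 — |x − y|_3 = 3^{0} = 1.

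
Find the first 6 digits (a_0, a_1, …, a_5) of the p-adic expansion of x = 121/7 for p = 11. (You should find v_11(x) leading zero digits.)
(a_0, …, a_5) = (0, 0, 8, 4, 9, 7)

v_11(121/7) = 2, so a_0 = ... = a_1 = 0. Factor out: x = 11^2 · u with u = 1/7 a unit in ℤ_11. Expand u iteratively via a_{v+i} = u_i mod 11, u_{i+1} = (u_i − a_{v+i})/11:
  u_0 = 1/7;  a_2 = 8;  u_1 = (u_0 − 8)/11 = -5/7
  u_1 = -5/7;  a_3 = 4;  u_2 = (u_1 − 4)/11 = -3/7
  u_2 = -3/7;  a_4 = 9;  u_3 = (u_2 − 9)/11 = -6/7
  u_3 = -6/7;  a_5 = 7;  u_4 = (u_3 − 7)/11 = -5/7
Digits: (0, 0, 8, 4, 9, 7).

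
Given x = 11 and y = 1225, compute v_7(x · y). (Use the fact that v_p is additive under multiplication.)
v_7(13475) = 2

v_p(x) = 0 (factor: 11 = 7^0 · 11); v_p(y) = 2 (factor: 1225 = 7^2 · 25). Additivity: v_p(xy) = v_p(x) + v_p(y) = 0 + 2 = 2. (Direct check: xy = 13475 = 7^2 · (275).)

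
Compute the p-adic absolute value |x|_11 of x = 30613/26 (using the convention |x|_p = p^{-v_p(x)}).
|30613/26|_11 = 1/1331

Step 1 — compute v_11(x) by factoring powers of 11 out of the numerator and denominator: v_11(30613/26) = 3. Step 2 — apply |x|_p = p^{-v_p(x)} = 11^{-3} = 1/1331.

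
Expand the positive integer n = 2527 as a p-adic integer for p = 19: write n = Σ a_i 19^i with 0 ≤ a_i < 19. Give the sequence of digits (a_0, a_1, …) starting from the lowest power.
(a_0, a_1, …) = (0, 0, 7)

Repeated division by 19 gives the digits low-to-high: 2527 = 7·19^2. Digit sequence: (0, 0, 7).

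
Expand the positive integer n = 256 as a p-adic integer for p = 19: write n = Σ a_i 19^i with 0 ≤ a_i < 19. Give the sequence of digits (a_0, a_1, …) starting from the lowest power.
(a_0, a_1, …) = (9, 13)

Repeated division by 19 gives the digits low-to-high: 256 = 9 + 13·19^1. Digit sequence: (9, 13).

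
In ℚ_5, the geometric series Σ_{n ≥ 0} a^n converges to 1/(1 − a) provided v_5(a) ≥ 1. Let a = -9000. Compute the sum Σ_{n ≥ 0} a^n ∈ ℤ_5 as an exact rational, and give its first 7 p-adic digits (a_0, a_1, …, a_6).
Σ a^n = 1/(1 − a) = 1/9001;  first 7 digits = (1, 0, 0, 3, 0, 2, 3)

v_5(a) = 3 ≥ 1, so the series converges in ℤ_5 to 1/(1 − a) = 1/(1 − (-9000)) = 1/9001. Expand this rational in ℤ_5: compute digits iteratively via d_i = x_i mod 5, x_{i+1} = (x_i − d_i)/5. The first 7 digits are (1, 0, 0, 3, 0, 2, 3).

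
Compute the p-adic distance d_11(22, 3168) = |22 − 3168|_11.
d_11(22, 3168) = 1/121

Step 1 — x − y = 22 − 3168 = -3146. Step 2 — v_11(-3146) = 2 (factor: -3146 = −(11^2 · 26); the sign does not affect v_p). Step 3 — |x − y|_11 = 11^{-2} = 1/121.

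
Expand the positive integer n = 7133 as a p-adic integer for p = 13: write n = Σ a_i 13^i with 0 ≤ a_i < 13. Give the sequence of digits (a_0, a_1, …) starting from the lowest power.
(a_0, a_1, …) = (9, 2, 3, 3)

Repeated division by 13 gives the digits low-to-high: 7133 = 9 + 2·13^1 + 3·13^2 + 3·13^3. Digit sequence: (9, 2, 3, 3).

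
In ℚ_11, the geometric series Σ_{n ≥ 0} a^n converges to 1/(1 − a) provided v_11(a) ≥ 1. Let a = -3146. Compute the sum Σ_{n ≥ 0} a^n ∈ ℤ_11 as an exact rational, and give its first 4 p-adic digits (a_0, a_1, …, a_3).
Σ a^n = 1/(1 − a) = 1/3147;  first 4 digits = (1, 0, 7, 8)

v_11(a) = 2 ≥ 1, so the series converges in ℤ_11 to 1/(1 − a) = 1/(1 − (-3146)) = 1/3147. Expand this rational in ℤ_11: compute digits iteratively via d_i = x_i mod 11, x_{i+1} = (x_i − d_i)/11. The first 4 digits are (1, 0, 7, 8).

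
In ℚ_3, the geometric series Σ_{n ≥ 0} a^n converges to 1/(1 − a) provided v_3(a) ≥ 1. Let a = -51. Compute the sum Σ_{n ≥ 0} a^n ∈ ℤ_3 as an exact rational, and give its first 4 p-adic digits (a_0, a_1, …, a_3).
Σ a^n = 1/(1 − a) = 1/52;  first 4 digits = (1, 1, 1, 2)

v_3(a) = 1 ≥ 1, so the series converges in ℤ_3 to 1/(1 − a) = 1/(1 − (-51)) = 1/52. Expand this rational in ℤ_3: compute digits iteratively via d_i = x_i mod 3, x_{i+1} = (x_i − d_i)/3. The first 4 digits are (1, 1, 1, 2).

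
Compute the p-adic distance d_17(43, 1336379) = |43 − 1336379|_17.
d_17(43, 1336379) = 1/83521

Step 1 — x − y = 43 − 1336379 = -1336336. Step 2 — v_17(-1336336) = 4 (factor: -1336336 = −(17^4 · 16); the sign does not affect v_p). Step 3 — |x − y|_17 = 17^{-4} = 1/83521.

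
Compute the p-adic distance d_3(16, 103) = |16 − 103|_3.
d_3(16, 103) = 1/3

Step 1 — x − y = 16 − 103 = -87. Step 2 — v_3(-87) = 1 (factor: -87 = −(3^1 · 29); the sign does not affect v_p). Step 3 — |x − y|_3 = 3^{-1} = 1/3.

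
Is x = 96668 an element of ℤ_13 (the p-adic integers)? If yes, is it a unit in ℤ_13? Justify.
x ∈ ℤ_13 but not a unit; v_13(x) = 3 > 0

ℤ_13 = {x ∈ ℚ_13 : v_13(x) ≥ 0} and ℤ_13^× = {x ∈ ℤ_13 : v_13(x) = 0}. Here v_13(96668) = v_13(num) − v_13(den) = 3; compare against these criteria.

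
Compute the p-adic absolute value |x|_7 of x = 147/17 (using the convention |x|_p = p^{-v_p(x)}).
|147/17|_7 = 1/49

Step 1 — compute v_7(x) by factoring powers of 7 out of the numerator and denominator: v_7(147/17) = 2. Step 2 — apply |x|_p = p^{-v_p(x)} = 7^{-2} = 1/49.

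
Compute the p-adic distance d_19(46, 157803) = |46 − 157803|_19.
d_19(46, 157803) = 1/6859

Step 1 — x − y = 46 − 157803 = -157757. Step 2 — v_19(-157757) = 3 (factor: -157757 = −(19^3 · 23); the sign does not affect v_p). Step 3 — |x − y|_19 = 19^{-3} = 1/6859.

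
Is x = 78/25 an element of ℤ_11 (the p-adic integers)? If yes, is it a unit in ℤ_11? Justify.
x ∈ ℤ_11^× (unit); v_11(x) = 0

ℤ_11 = {x ∈ ℚ_11 : v_11(x) ≥ 0} and ℤ_11^× = {x ∈ ℤ_11 : v_11(x) = 0}. Here v_11(78/25) = v_11(num) − v_11(den) = 0; compare against these criteria.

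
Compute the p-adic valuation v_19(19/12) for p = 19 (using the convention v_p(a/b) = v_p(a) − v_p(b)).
v_19(19/12) = 1

Factor powers of 19 from the numerator and denominator of the reduced fraction: 19 = 19^1 · 1 and 12 = 19^0 · 12. Apply v_p(a/b) = v_p(a) − v_p(b): v_19(19/12) = 1 − 0 = 1.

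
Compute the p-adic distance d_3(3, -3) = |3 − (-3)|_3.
d_3(3, -3) = 1/3

Step 1 — x − y = 3 − (-3) = 6. Step 2 — v_3(6) = 1 (factor: 6 = (3^1 · 2); the sign does not affect v_p). Step 3 — |x − y|_3 = 3^{-1} = 1/3.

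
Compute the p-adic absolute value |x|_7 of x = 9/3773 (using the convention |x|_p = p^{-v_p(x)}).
|9/3773|_7 = 343

Step 1 — compute v_7(x) by factoring powers of 7 out of the numerator and denominator: v_7(9/3773) = -3. Step 2 — apply |x|_p = p^{-v_p(x)} = 7^{3} = 343.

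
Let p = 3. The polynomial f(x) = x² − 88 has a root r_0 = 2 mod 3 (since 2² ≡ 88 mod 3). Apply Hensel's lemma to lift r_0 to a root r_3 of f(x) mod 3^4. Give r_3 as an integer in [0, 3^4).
r_3 = 68 (mod 81)

Hensel's recurrence: r_{i+1} = r_i − f(r_i)·(f′(r_i))^{-1} mod 3^{i+2}, with f′(x) = 2x. Iterate:
  r_0 = 2 (mod 3)
  r_1 = 5 (mod 9)
  r_2 = 14 (mod 27)
  r_3 = 68 (mod 81)
Final: r_3 = 68, and one checks f(r_3) ≡ 0 mod 3^4.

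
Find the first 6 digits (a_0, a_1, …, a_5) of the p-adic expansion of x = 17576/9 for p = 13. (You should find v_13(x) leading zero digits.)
(a_0, …, a_5) = (0, 0, 0, 11, 5, 1)

v_13(17576/9) = 3, so a_0 = ... = a_2 = 0. Factor out: x = 13^3 · u with u = 8/9 a unit in ℤ_13. Expand u iteratively via a_{v+i} = u_i mod 13, u_{i+1} = (u_i − a_{v+i})/13:
  u_0 = 8/9;  a_3 = 11;  u_1 = (u_0 − 11)/13 = -7/9
  u_1 = -7/9;  a_4 = 5;  u_2 = (u_1 − 5)/13 = -4/9
  u_2 = -4/9;  a_5 = 1;  u_3 = (u_2 − 1)/13 = -1/9
Digits: (0, 0, 0, 11, 5, 1).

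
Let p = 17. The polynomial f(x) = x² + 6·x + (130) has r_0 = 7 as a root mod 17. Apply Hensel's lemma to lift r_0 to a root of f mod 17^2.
r_1 = 126 (mod 289)

Hensel: r_{i+1} = r_i − f(r_i)·(f′(r_i))^{-1} mod 17^{i+2}, f′(x) = 2x + 6. Iterate:
  r_0 = 7 (mod 17)
  r_1 = 126 (mod 289)
Final: r = 126 satisfies f(r) ≡ 0 mod 17^2.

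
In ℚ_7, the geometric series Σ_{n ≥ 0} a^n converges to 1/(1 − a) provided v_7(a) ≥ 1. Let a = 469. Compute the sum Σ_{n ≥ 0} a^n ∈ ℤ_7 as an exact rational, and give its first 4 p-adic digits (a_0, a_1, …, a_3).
Σ a^n = 1/(1 − a) = -1/468;  first 4 digits = (1, 4, 4, 6)

v_7(a) = 1 ≥ 1, so the series converges in ℤ_7 to 1/(1 − a) = 1/(1 − 469) = -1/468. Expand this rational in ℤ_7: compute digits iteratively via d_i = x_i mod 7, x_{i+1} = (x_i − d_i)/7. The first 4 digits are (1, 4, 4, 6).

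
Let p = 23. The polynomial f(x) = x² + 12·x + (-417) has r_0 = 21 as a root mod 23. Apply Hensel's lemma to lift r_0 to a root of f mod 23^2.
r_1 = 251 (mod 529)

Hensel: r_{i+1} = r_i − f(r_i)·(f′(r_i))^{-1} mod 23^{i+2}, f′(x) = 2x + 12. Iterate:
  r_0 = 21 (mod 23)
  r_1 = 251 (mod 529)
Final: r = 251 satisfies f(r) ≡ 0 mod 23^2.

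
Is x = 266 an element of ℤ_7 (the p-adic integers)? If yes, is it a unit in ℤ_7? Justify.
x ∈ ℤ_7 but not a unit; v_7(x) = 1 > 0

ℤ_7 = {x ∈ ℚ_7 : v_7(x) ≥ 0} and ℤ_7^× = {x ∈ ℤ_7 : v_7(x) = 0}. Here v_7(266) = v_7(num) − v_7(den) = 1; compare against these criteria.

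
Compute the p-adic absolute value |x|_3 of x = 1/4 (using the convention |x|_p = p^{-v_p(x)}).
|1/4|_3 = 1

Step 1 — compute v_3(x) by factoring powers of 3 out of the numerator and denominator: v_3(1/4) = 0. Step 2 — apply |x|_p = p^{-v_p(x)} = 3^{0} = 1.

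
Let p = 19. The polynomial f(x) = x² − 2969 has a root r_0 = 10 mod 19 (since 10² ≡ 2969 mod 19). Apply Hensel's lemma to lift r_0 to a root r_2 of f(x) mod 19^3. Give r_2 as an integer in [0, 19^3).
r_2 = 2879 (mod 6859)

Hensel's recurrence: r_{i+1} = r_i − f(r_i)·(f′(r_i))^{-1} mod 19^{i+2}, with f′(x) = 2x. Iterate:
  r_0 = 10 (mod 19)
  r_1 = 352 (mod 361)
  r_2 = 2879 (mod 6859)
Final: r_2 = 2879, and one checks f(r_2) ≡ 0 mod 19^3.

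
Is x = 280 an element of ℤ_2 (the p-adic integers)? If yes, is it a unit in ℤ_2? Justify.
x ∈ ℤ_2 but not a unit; v_2(x) = 3 > 0

ℤ_2 = {x ∈ ℚ_2 : v_2(x) ≥ 0} and ℤ_2^× = {x ∈ ℤ_2 : v_2(x) = 0}. Here v_2(280) = v_2(num) − v_2(den) = 3; compare against these criteria.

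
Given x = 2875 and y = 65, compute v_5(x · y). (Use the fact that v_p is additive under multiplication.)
v_5(186875) = 4

v_p(x) = 3 (factor: 2875 = 5^3 · 23); v_p(y) = 1 (factor: 65 = 5^1 · 13). Additivity: v_p(xy) = v_p(x) + v_p(y) = 3 + 1 = 4. (Direct check: xy = 186875 = 5^4 · (299).)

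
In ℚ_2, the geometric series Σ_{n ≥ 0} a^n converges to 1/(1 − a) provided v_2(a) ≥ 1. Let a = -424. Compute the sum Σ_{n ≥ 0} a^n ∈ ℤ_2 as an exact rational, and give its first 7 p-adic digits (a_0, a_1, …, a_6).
Σ a^n = 1/(1 − a) = 1/425;  first 7 digits = (1, 0, 0, 1, 1, 0, 0)

v_2(a) = 3 ≥ 1, so the series converges in ℤ_2 to 1/(1 − a) = 1/(1 − (-424)) = 1/425. Expand this rational in ℤ_2: compute digits iteratively via d_i = x_i mod 2, x_{i+1} = (x_i − d_i)/2. The first 7 digits are (1, 0, 0, 1, 1, 0, 0).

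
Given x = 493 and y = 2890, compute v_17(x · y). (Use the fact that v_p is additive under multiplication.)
v_17(1424770) = 3

v_p(x) = 1 (factor: 493 = 17^1 · 29); v_p(y) = 2 (factor: 2890 = 17^2 · 10). Additivity: v_p(xy) = v_p(x) + v_p(y) = 1 + 2 = 3. (Direct check: xy = 1424770 = 17^3 · (290).)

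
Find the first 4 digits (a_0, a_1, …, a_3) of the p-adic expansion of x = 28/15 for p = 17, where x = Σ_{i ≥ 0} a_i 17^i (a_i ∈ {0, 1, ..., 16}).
(a_0, …, a_3) = (3, 9, 4, 2)

v_17(28/15) = 0 (numerator and denominator both coprime to 17), so x ∈ ℤ_17^×. Compute digits iteratively via a_i = x_i mod 17, x_{i+1} = (x_i − a_i)/17, with x_0 = x:
  x_0 = 28/15;  a_0 = 3;  x_1 = (x_0 − 3)/17 = -1/15
  x_1 = -1/15;  a_1 = 9;  x_2 = (x_1 − 9)/17 = -8/15
  x_2 = -8/15;  a_2 = 4;  x_3 = (x_2 − 4)/17 = -4/15
  x_3 = -4/15;  a_3 = 2;  x_4 = (x_3 − 2)/17 = -2/15
Digits: (3, 9, 4, 2).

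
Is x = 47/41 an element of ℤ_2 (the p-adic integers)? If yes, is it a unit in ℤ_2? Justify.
x ∈ ℤ_2^× (unit); v_2(x) = 0

ℤ_2 = {x ∈ ℚ_2 : v_2(x) ≥ 0} and ℤ_2^× = {x ∈ ℤ_2 : v_2(x) = 0}. Here v_2(47/41) = v_2(num) − v_2(den) = 0; compare against these criteria.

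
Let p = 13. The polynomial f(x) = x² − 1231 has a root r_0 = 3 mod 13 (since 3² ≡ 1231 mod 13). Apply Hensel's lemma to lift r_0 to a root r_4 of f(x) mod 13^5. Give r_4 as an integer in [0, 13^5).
r_4 = 351445 (mod 371293)

Hensel's recurrence: r_{i+1} = r_i − f(r_i)·(f′(r_i))^{-1} mod 13^{i+2}, with f′(x) = 2x. Iterate:
  r_0 = 3 (mod 13)
  r_1 = 94 (mod 169)
  r_2 = 2122 (mod 2197)
  r_3 = 8713 (mod 28561)
  r_4 = 351445 (mod 371293)
Final: r_4 = 351445, and one checks f(r_4) ≡ 0 mod 13^5.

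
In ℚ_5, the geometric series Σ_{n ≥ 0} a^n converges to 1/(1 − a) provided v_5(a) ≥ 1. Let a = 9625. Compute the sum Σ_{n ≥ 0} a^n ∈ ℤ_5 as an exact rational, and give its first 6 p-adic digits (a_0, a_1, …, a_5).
Σ a^n = 1/(1 − a) = -1/9624;  first 6 digits = (1, 0, 0, 2, 0, 3)

v_5(a) = 3 ≥ 1, so the series converges in ℤ_5 to 1/(1 − a) = 1/(1 − 9625) = -1/9624. Expand this rational in ℤ_5: compute digits iteratively via d_i = x_i mod 5, x_{i+1} = (x_i − d_i)/5. The first 6 digits are (1, 0, 0, 2, 0, 3).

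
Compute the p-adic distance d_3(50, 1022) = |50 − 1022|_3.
d_3(50, 1022) = 1/243

Step 1 — x − y = 50 − 1022 = -972. Step 2 — v_3(-972) = 5 (factor: -972 = −(3^5 · 4); the sign does not affect v_p). Step 3 — |x − y|_3 = 3^{-5} = 1/243.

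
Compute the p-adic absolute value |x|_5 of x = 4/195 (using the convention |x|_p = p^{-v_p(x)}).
|4/195|_5 = 5

Step 1 — compute v_5(x) by factoring powers of 5 out of the numerator and denominator: v_5(4/195) = -1. Step 2 — apply |x|_p = p^{-v_p(x)} = 5^{1} = 5.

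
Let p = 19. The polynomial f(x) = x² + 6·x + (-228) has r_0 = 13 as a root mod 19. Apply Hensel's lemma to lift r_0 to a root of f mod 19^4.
r_3 = 98509 (mod 130321)

Hensel: r_{i+1} = r_i − f(r_i)·(f′(r_i))^{-1} mod 19^{i+2}, f′(x) = 2x + 6. Iterate:
  r_0 = 13 (mod 19)
  r_1 = 317 (mod 361)
  r_2 = 2483 (mod 6859)
  r_3 = 98509 (mod 130321)
Final: r = 98509 satisfies f(r) ≡ 0 mod 19^4.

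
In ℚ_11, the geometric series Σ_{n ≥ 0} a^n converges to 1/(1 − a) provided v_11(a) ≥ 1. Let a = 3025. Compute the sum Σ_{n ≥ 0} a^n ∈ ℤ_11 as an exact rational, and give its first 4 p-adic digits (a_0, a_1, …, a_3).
Σ a^n = 1/(1 − a) = -1/3024;  first 4 digits = (1, 0, 3, 2)

v_11(a) = 2 ≥ 1, so the series converges in ℤ_11 to 1/(1 − a) = 1/(1 − 3025) = -1/3024. Expand this rational in ℤ_11: compute digits iteratively via d_i = x_i mod 11, x_{i+1} = (x_i − d_i)/11. The first 4 digits are (1, 0, 3, 2).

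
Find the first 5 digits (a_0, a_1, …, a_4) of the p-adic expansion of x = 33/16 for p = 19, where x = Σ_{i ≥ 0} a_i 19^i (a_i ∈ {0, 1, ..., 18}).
(a_0, …, a_4) = (8, 8, 15, 17, 5)

v_19(33/16) = 0 (numerator and denominator both coprime to 19), so x ∈ ℤ_19^×. Compute digits iteratively via a_i = x_i mod 19, x_{i+1} = (x_i − a_i)/19, with x_0 = x:
  x_0 = 33/16;  a_0 = 8;  x_1 = (x_0 − 8)/19 = -5/16
  x_1 = -5/16;  a_1 = 8;  x_2 = (x_1 − 8)/19 = -7/16
  x_2 = -7/16;  a_2 = 15;  x_3 = (x_2 − 15)/19 = -13/16
  x_3 = -13/16;  a_3 = 17;  x_4 = (x_3 − 17)/19 = -15/16
  x_4 = -15/16;  a_4 = 5;  x_5 = (x_4 − 5)/19 = -5/16
Digits: (8, 8, 15, 17, 5).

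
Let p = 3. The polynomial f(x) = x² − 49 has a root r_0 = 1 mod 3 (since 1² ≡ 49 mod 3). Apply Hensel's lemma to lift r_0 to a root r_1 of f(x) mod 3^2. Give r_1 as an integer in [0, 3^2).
r_1 = 7 (mod 9)

Hensel's recurrence: r_{i+1} = r_i − f(r_i)·(f′(r_i))^{-1} mod 3^{i+2}, with f′(x) = 2x. Iterate:
  r_0 = 1 (mod 3)
  r_1 = 7 (mod 9)
Final: r_1 = 7, and one checks f(r_1) ≡ 0 mod 3^2.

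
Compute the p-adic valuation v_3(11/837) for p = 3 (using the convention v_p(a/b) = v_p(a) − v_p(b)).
v_3(11/837) = -3

Factor powers of 3 from the numerator and denominator of the reduced fraction: 11 = 3^0 · 11 and 837 = 3^3 · 31. Apply v_p(a/b) = v_p(a) − v_p(b): v_3(11/837) = 0 − 3 = -3.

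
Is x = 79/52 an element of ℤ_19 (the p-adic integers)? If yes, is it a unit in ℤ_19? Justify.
x ∈ ℤ_19^× (unit); v_19(x) = 0

ℤ_19 = {x ∈ ℚ_19 : v_19(x) ≥ 0} and ℤ_19^× = {x ∈ ℤ_19 : v_19(x) = 0}. Here v_19(79/52) = v_19(num) − v_19(den) = 0; compare against these criteria.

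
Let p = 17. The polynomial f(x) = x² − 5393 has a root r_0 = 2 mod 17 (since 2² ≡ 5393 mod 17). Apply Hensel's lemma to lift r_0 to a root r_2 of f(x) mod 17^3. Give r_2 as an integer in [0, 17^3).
r_2 = 2722 (mod 4913)

Hensel's recurrence: r_{i+1} = r_i − f(r_i)·(f′(r_i))^{-1} mod 17^{i+2}, with f′(x) = 2x. Iterate:
  r_0 = 2 (mod 17)
  r_1 = 121 (mod 289)
  r_2 = 2722 (mod 4913)
Final: r_2 = 2722, and one checks f(r_2) ≡ 0 mod 17^3.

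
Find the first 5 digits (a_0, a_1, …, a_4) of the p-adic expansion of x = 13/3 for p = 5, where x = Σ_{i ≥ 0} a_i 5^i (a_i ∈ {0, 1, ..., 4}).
(a_0, …, a_4) = (1, 4, 1, 3, 1)

v_5(13/3) = 0 (numerator and denominator both coprime to 5), so x ∈ ℤ_5^×. Compute digits iteratively via a_i = x_i mod 5, x_{i+1} = (x_i − a_i)/5, with x_0 = x:
  x_0 = 13/3;  a_0 = 1;  x_1 = (x_0 − 1)/5 = 2/3
  x_1 = 2/3;  a_1 = 4;  x_2 = (x_1 − 4)/5 = -2/3
  x_2 = -2/3;  a_2 = 1;  x_3 = (x_2 − 1)/5 = -1/3
  x_3 = -1/3;  a_3 = 3;  x_4 = (x_3 − 3)/5 = -2/3
  x_4 = -2/3;  a_4 = 1;  x_5 = (x_4 − 1)/5 = -1/3
Digits: (1, 4, 1, 3, 1).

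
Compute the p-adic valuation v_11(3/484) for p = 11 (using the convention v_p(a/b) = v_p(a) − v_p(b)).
v_11(3/484) = -2

Factor powers of 11 from the numerator and denominator of the reduced fraction: 3 = 11^0 · 3 and 484 = 11^2 · 4. Apply v_p(a/b) = v_p(a) − v_p(b): v_11(3/484) = 0 − 2 = -2.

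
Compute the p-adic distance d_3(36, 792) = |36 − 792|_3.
d_3(36, 792) = 1/27

Step 1 — x − y = 36 − 792 = -756. Step 2 — v_3(-756) = 3 (factor: -756 = −(3^3 · 28); the sign does not affect v_p). Step 3 — |x − y|_3 = 3^{-3} = 1/27.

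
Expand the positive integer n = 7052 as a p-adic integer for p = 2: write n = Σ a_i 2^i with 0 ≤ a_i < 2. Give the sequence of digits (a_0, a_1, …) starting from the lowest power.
(a_0, a_1, …) = (0, 0, 1, 1, 0, 0, 0, 1, 1, 1, 0, 1, 1)

Repeated division by 2 gives the digits low-to-high: 7052 = 1·2^2 + 1·2^3 + 1·2^7 + 1·2^8 + 1·2^9 + 1·2^11 + 1·2^12. Digit sequence: (0, 0, 1, 1, 0, 0, 0, 1, 1, 1, 0, 1, 1).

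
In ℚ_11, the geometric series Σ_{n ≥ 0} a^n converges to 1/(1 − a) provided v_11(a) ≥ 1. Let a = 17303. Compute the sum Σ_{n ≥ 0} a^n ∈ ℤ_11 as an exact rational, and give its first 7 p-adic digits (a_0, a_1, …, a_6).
Σ a^n = 1/(1 − a) = -1/17302;  first 7 digits = (1, 0, 0, 2, 1, 0, 4)

v_11(a) = 3 ≥ 1, so the series converges in ℤ_11 to 1/(1 − a) = 1/(1 − 17303) = -1/17302. Expand this rational in ℤ_11: compute digits iteratively via d_i = x_i mod 11, x_{i+1} = (x_i − d_i)/11. The first 7 digits are (1, 0, 0, 2, 1, 0, 4).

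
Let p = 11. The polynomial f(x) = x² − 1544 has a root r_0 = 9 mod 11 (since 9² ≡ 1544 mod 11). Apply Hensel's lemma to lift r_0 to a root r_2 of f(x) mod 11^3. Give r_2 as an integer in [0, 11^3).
r_2 = 1065 (mod 1331)

Hensel's recurrence: r_{i+1} = r_i − f(r_i)·(f′(r_i))^{-1} mod 11^{i+2}, with f′(x) = 2x. Iterate:
  r_0 = 9 (mod 11)
  r_1 = 97 (mod 121)
  r_2 = 1065 (mod 1331)
Final: r_2 = 1065, and one checks f(r_2) ≡ 0 mod 11^3.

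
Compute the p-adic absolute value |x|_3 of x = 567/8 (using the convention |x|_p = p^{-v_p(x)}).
|567/8|_3 = 1/81

Step 1 — compute v_3(x) by factoring powers of 3 out of the numerator and denominator: v_3(567/8) = 4. Step 2 — apply |x|_p = p^{-v_p(x)} = 3^{-4} = 1/81.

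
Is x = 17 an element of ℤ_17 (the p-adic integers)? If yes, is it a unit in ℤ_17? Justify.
x ∈ ℤ_17 but not a unit; v_17(x) = 1 > 0

ℤ_17 = {x ∈ ℚ_17 : v_17(x) ≥ 0} and ℤ_17^× = {x ∈ ℤ_17 : v_17(x) = 0}. Here v_17(17) = v_17(num) − v_17(den) = 1; compare against these criteria.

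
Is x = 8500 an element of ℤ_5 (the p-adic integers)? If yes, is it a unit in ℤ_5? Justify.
x ∈ ℤ_5 but not a unit; v_5(x) = 3 > 0

ℤ_5 = {x ∈ ℚ_5 : v_5(x) ≥ 0} and ℤ_5^× = {x ∈ ℤ_5 : v_5(x) = 0}. Here v_5(8500) = v_5(num) − v_5(den) = 3; compare against these criteria.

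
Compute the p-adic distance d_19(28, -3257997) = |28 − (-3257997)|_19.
d_19(28, -3257997) = 1/130321

Step 1 — x − y = 28 − (-3257997) = 3258025. Step 2 — v_19(3258025) = 4 (factor: 3258025 = (19^4 · 25); the sign does not affect v_p). Step 3 — |x − y|_19 = 19^{-4} = 1/130321.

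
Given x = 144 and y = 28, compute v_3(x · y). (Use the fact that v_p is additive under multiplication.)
v_3(4032) = 2

v_p(x) = 2 (factor: 144 = 3^2 · 16); v_p(y) = 0 (factor: 28 = 3^0 · 28). Additivity: v_p(xy) = v_p(x) + v_p(y) = 2 + 0 = 2. (Direct check: xy = 4032 = 3^2 · (448).)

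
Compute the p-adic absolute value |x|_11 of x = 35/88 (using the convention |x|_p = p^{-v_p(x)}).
|35/88|_11 = 11

Step 1 — compute v_11(x) by factoring powers of 11 out of the numerator and denominator: v_11(35/88) = -1. Step 2 — apply |x|_p = p^{-v_p(x)} = 11^{1} = 11.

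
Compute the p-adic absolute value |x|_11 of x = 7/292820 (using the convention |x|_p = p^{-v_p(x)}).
|7/292820|_11 = 14641

Step 1 — compute v_11(x) by factoring powers of 11 out of the numerator and denominator: v_11(7/292820) = -4. Step 2 — apply |x|_p = p^{-v_p(x)} = 11^{4} = 14641.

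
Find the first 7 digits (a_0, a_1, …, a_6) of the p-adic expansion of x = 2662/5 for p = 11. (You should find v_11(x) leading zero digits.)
(a_0, …, a_6) = (0, 0, 0, 7, 6, 6, 6)

v_11(2662/5) = 3, so a_0 = ... = a_2 = 0. Factor out: x = 11^3 · u with u = 2/5 a unit in ℤ_11. Expand u iteratively via a_{v+i} = u_i mod 11, u_{i+1} = (u_i − a_{v+i})/11:
  u_0 = 2/5;  a_3 = 7;  u_1 = (u_0 − 7)/11 = -3/5
  u_1 = -3/5;  a_4 = 6;  u_2 = (u_1 − 6)/11 = -3/5
  u_2 = -3/5;  a_5 = 6;  u_3 = (u_2 − 6)/11 = -3/5
  u_3 = -3/5;  a_6 = 6;  u_4 = (u_3 − 6)/11 = -3/5
Digits: (0, 0, 0, 7, 6, 6, 6).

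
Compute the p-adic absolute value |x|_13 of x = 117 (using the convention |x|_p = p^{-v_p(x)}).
|117|_13 = 1/13

Step 1 — compute v_13(x) by factoring powers of 13 out of the numerator and denominator: v_13(117) = 1. Step 2 — apply |x|_p = p^{-v_p(x)} = 13^{-1} = 1/13.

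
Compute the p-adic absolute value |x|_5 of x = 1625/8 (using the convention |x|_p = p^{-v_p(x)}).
|1625/8|_5 = 1/125

Step 1 — compute v_5(x) by factoring powers of 5 out of the numerator and denominator: v_5(1625/8) = 3. Step 2 — apply |x|_p = p^{-v_p(x)} = 5^{-3} = 1/125.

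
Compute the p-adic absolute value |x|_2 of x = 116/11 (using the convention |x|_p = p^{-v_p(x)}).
|116/11|_2 = 1/4

Step 1 — compute v_2(x) by factoring powers of 2 out of the numerator and denominator: v_2(116/11) = 2. Step 2 — apply |x|_p = p^{-v_p(x)} = 2^{-2} = 1/4.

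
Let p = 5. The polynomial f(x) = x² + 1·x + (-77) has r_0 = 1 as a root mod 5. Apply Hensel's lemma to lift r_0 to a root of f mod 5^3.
r_2 = 26 (mod 125)

Hensel: r_{i+1} = r_i − f(r_i)·(f′(r_i))^{-1} mod 5^{i+2}, f′(x) = 2x + 1. Iterate:
  r_0 = 1 (mod 5)
  r_1 = 1 (mod 25)
  r_2 = 26 (mod 125)
Final: r = 26 satisfies f(r) ≡ 0 mod 5^3.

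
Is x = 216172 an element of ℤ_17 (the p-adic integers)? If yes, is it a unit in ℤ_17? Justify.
x ∈ ℤ_17 but not a unit; v_17(x) = 3 > 0

ℤ_17 = {x ∈ ℚ_17 : v_17(x) ≥ 0} and ℤ_17^× = {x ∈ ℤ_17 : v_17(x) = 0}. Here v_17(216172) = v_17(num) − v_17(den) = 3; compare against these criteria.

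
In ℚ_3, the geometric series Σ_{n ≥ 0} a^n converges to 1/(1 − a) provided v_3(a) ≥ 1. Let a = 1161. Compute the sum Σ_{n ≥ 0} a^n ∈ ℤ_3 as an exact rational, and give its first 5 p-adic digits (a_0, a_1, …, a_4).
Σ a^n = 1/(1 − a) = -1/1160;  first 5 digits = (1, 0, 0, 1, 2)

v_3(a) = 3 ≥ 1, so the series converges in ℤ_3 to 1/(1 − a) = 1/(1 − 1161) = -1/1160. Expand this rational in ℤ_3: compute digits iteratively via d_i = x_i mod 3, x_{i+1} = (x_i − d_i)/3. The first 5 digits are (1, 0, 0, 1, 2).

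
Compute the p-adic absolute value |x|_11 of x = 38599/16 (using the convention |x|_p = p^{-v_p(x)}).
|38599/16|_11 = 1/1331

Step 1 — compute v_11(x) by factoring powers of 11 out of the numerator and denominator: v_11(38599/16) = 3. Step 2 — apply |x|_p = p^{-v_p(x)} = 11^{-3} = 1/1331.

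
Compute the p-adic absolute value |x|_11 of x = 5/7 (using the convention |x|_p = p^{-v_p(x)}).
|5/7|_11 = 1

Step 1 — compute v_11(x) by factoring powers of 11 out of the numerator and denominator: v_11(5/7) = 0. Step 2 — apply |x|_p = p^{-v_p(x)} = 11^{0} = 1.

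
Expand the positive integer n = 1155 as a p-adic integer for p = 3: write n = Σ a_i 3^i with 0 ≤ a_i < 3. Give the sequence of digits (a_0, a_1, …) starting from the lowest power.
(a_0, a_1, …) = (0, 1, 2, 0, 2, 1, 1)

Repeated division by 3 gives the digits low-to-high: 1155 = 1·3^1 + 2·3^2 + 2·3^4 + 1·3^5 + 1·3^6. Digit sequence: (0, 1, 2, 0, 2, 1, 1).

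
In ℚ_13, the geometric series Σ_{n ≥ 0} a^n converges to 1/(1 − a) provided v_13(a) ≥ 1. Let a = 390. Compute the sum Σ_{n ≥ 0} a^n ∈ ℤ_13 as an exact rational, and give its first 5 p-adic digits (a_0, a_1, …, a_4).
Σ a^n = 1/(1 − a) = -1/389;  first 5 digits = (1, 4, 5, 3, 11)

v_13(a) = 1 ≥ 1, so the series converges in ℤ_13 to 1/(1 − a) = 1/(1 − 390) = -1/389. Expand this rational in ℤ_13: compute digits iteratively via d_i = x_i mod 13, x_{i+1} = (x_i − d_i)/13. The first 5 digits are (1, 4, 5, 3, 11).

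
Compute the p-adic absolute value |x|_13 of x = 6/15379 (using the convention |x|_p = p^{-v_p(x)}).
|6/15379|_13 = 2197

Step 1 — compute v_13(x) by factoring powers of 13 out of the numerator and denominator: v_13(6/15379) = -3. Step 2 — apply |x|_p = p^{-v_p(x)} = 13^{3} = 2197.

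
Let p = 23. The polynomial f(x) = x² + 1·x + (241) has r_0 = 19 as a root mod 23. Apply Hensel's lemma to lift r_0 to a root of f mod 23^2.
r_1 = 410 (mod 529)

Hensel: r_{i+1} = r_i − f(r_i)·(f′(r_i))^{-1} mod 23^{i+2}, f′(x) = 2x + 1. Iterate:
  r_0 = 19 (mod 23)
  r_1 = 410 (mod 529)
Final: r = 410 satisfies f(r) ≡ 0 mod 23^2.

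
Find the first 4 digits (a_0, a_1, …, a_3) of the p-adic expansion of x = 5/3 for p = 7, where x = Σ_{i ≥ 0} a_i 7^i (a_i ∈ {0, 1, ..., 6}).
(a_0, …, a_3) = (4, 2, 2, 2)

v_7(5/3) = 0 (numerator and denominator both coprime to 7), so x ∈ ℤ_7^×. Compute digits iteratively via a_i = x_i mod 7, x_{i+1} = (x_i − a_i)/7, with x_0 = x:
  x_0 = 5/3;  a_0 = 4;  x_1 = (x_0 − 4)/7 = -1/3
  x_1 = -1/3;  a_1 = 2;  x_2 = (x_1 − 2)/7 = -1/3
  x_2 = -1/3;  a_2 = 2;  x_3 = (x_2 − 2)/7 = -1/3
  x_3 = -1/3;  a_3 = 2;  x_4 = (x_3 − 2)/7 = -1/3
Digits: (4, 2, 2, 2).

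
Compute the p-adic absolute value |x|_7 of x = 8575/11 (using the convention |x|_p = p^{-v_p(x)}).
|8575/11|_7 = 1/343

Step 1 — compute v_7(x) by factoring powers of 7 out of the numerator and denominator: v_7(8575/11) = 3. Step 2 — apply |x|_p = p^{-v_p(x)} = 7^{-3} = 1/343.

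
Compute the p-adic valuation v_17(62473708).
v_17(62473708) = 5

v_17(n) is the largest exponent k such that 17^k divides n. Factor out: 62473708 = 17^5 · 44. (Sign doesn't affect v_p.) So v_17(62473708) = 5.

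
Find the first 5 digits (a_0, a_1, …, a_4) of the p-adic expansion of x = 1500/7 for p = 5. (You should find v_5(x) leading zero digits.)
(a_0, …, a_4) = (0, 0, 0, 1, 3)

v_5(1500/7) = 3, so a_0 = ... = a_2 = 0. Factor out: x = 5^3 · u with u = 12/7 a unit in ℤ_5. Expand u iteratively via a_{v+i} = u_i mod 5, u_{i+1} = (u_i − a_{v+i})/5:
  u_0 = 12/7;  a_3 = 1;  u_1 = (u_0 − 1)/5 = 1/7
  u_1 = 1/7;  a_4 = 3;  u_2 = (u_1 − 3)/5 = -4/7
Digits: (0, 0, 0, 1, 3).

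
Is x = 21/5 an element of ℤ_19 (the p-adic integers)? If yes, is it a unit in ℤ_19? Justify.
x ∈ ℤ_19^× (unit); v_19(x) = 0

ℤ_19 = {x ∈ ℚ_19 : v_19(x) ≥ 0} and ℤ_19^× = {x ∈ ℤ_19 : v_19(x) = 0}. Here v_19(21/5) = v_19(num) − v_19(den) = 0; compare against these criteria.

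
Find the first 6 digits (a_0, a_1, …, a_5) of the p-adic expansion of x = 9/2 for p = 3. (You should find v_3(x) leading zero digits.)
(a_0, …, a_5) = (0, 0, 2, 1, 1, 1)

v_3(9/2) = 2, so a_0 = ... = a_1 = 0. Factor out: x = 3^2 · u with u = 1/2 a unit in ℤ_3. Expand u iteratively via a_{v+i} = u_i mod 3, u_{i+1} = (u_i − a_{v+i})/3:
  u_0 = 1/2;  a_2 = 2;  u_1 = (u_0 − 2)/3 = -1/2
  u_1 = -1/2;  a_3 = 1;  u_2 = (u_1 − 1)/3 = -1/2
  u_2 = -1/2;  a_4 = 1;  u_3 = (u_2 − 1)/3 = -1/2
  u_3 = -1/2;  a_5 = 1;  u_4 = (u_3 − 1)/3 = -1/2
Digits: (0, 0, 2, 1, 1, 1).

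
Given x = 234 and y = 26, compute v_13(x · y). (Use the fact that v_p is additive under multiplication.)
v_13(6084) = 2

v_p(x) = 1 (factor: 234 = 13^1 · 18); v_p(y) = 1 (factor: 26 = 13^1 · 2). Additivity: v_p(xy) = v_p(x) + v_p(y) = 1 + 1 = 2. (Direct check: xy = 6084 = 13^2 · (36).)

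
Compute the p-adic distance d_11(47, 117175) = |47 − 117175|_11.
d_11(47, 117175) = 1/14641

Step 1 — x − y = 47 − 117175 = -117128. Step 2 — v_11(-117128) = 4 (factor: -117128 = −(11^4 · 8); the sign does not affect v_p). Step 3 — |x − y|_11 = 11^{-4} = 1/14641.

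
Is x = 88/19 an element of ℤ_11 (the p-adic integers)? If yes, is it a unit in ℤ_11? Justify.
x ∈ ℤ_11 but not a unit; v_11(x) = 1 > 0

ℤ_11 = {x ∈ ℚ_11 : v_11(x) ≥ 0} and ℤ_11^× = {x ∈ ℤ_11 : v_11(x) = 0}. Here v_11(88/19) = v_11(num) − v_11(den) = 1; compare against these criteria.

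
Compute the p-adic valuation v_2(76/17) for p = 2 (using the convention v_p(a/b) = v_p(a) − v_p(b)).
v_2(76/17) = 2

Factor powers of 2 from the numerator and denominator of the reduced fraction: 76 = 2^2 · 19 and 17 = 2^0 · 17. Apply v_p(a/b) = v_p(a) − v_p(b): v_2(76/17) = 2 − 0 = 2.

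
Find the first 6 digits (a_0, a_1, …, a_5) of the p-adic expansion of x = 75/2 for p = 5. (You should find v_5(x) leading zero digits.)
(a_0, …, a_5) = (0, 0, 4, 2, 2, 2)

v_5(75/2) = 2, so a_0 = ... = a_1 = 0. Factor out: x = 5^2 · u with u = 3/2 a unit in ℤ_5. Expand u iteratively via a_{v+i} = u_i mod 5, u_{i+1} = (u_i − a_{v+i})/5:
  u_0 = 3/2;  a_2 = 4;  u_1 = (u_0 − 4)/5 = -1/2
  u_1 = -1/2;  a_3 = 2;  u_2 = (u_1 − 2)/5 = -1/2
  u_2 = -1/2;  a_4 = 2;  u_3 = (u_2 − 2)/5 = -1/2
  u_3 = -1/2;  a_5 = 2;  u_4 = (u_3 − 2)/5 = -1/2
Digits: (0, 0, 4, 2, 2, 2).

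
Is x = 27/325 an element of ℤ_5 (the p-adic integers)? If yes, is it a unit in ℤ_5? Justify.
x ∉ ℤ_5 (v_5(x) = -2 < 0)

ℤ_5 = {x ∈ ℚ_5 : v_5(x) ≥ 0} and ℤ_5^× = {x ∈ ℤ_5 : v_5(x) = 0}. Here v_5(27/325) = v_5(num) − v_5(den) = -2; compare against these criteria.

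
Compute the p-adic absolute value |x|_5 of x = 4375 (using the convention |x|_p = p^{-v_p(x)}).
|4375|_5 = 1/625

Step 1 — compute v_5(x) by factoring powers of 5 out of the numerator and denominator: v_5(4375) = 4. Step 2 — apply |x|_p = p^{-v_p(x)} = 5^{-4} = 1/625.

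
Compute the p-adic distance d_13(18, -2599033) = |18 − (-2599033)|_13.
d_13(18, -2599033) = 1/371293

Step 1 — x − y = 18 − (-2599033) = 2599051. Step 2 — v_13(2599051) = 5 (factor: 2599051 = (13^5 · 7); the sign does not affect v_p). Step 3 — |x − y|_13 = 13^{-5} = 1/371293.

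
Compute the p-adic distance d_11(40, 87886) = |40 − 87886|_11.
d_11(40, 87886) = 1/14641

Step 1 — x − y = 40 − 87886 = -87846. Step 2 — v_11(-87846) = 4 (factor: -87846 = −(11^4 · 6); the sign does not affect v_p). Step 3 — |x − y|_11 = 11^{-4} = 1/14641.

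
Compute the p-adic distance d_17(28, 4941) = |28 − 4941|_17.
d_17(28, 4941) = 1/4913

Step 1 — x − y = 28 − 4941 = -4913. Step 2 — v_17(-4913) = 3 (factor: -4913 = −(17^3 · 1); the sign does not affect v_p). Step 3 — |x − y|_17 = 17^{-3} = 1/4913.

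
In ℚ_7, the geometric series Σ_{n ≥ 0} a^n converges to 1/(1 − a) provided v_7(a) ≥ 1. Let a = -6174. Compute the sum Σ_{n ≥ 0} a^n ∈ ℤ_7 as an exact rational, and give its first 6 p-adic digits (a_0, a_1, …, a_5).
Σ a^n = 1/(1 − a) = 1/6175;  first 6 digits = (1, 0, 0, 3, 4, 6)

v_7(a) = 3 ≥ 1, so the series converges in ℤ_7 to 1/(1 − a) = 1/(1 − (-6174)) = 1/6175. Expand this rational in ℤ_7: compute digits iteratively via d_i = x_i mod 7, x_{i+1} = (x_i − d_i)/7. The first 6 digits are (1, 0, 0, 3, 4, 6).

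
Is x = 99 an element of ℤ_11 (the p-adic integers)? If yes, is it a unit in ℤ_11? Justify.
x ∈ ℤ_11 but not a unit; v_11(x) = 1 > 0

ℤ_11 = {x ∈ ℚ_11 : v_11(x) ≥ 0} and ℤ_11^× = {x ∈ ℤ_11 : v_11(x) = 0}. Here v_11(99) = v_11(num) − v_11(den) = 1; compare against these criteria.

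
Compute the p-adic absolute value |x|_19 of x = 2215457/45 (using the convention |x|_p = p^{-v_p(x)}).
|2215457/45|_19 = 1/130321

Step 1 — compute v_19(x) by factoring powers of 19 out of the numerator and denominator: v_19(2215457/45) = 4. Step 2 — apply |x|_p = p^{-v_p(x)} = 19^{-4} = 1/130321.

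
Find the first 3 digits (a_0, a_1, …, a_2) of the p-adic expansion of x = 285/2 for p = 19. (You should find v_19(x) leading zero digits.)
(a_0, …, a_2) = (0, 17, 9)

v_19(285/2) = 1, so a_0 = ... = a_0 = 0. Factor out: x = 19^1 · u with u = 15/2 a unit in ℤ_19. Expand u iteratively via a_{v+i} = u_i mod 19, u_{i+1} = (u_i − a_{v+i})/19:
  u_0 = 15/2;  a_1 = 17;  u_1 = (u_0 − 17)/19 = -1/2
  u_1 = -1/2;  a_2 = 9;  u_2 = (u_1 − 9)/19 = -1/2
Digits: (0, 17, 9).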